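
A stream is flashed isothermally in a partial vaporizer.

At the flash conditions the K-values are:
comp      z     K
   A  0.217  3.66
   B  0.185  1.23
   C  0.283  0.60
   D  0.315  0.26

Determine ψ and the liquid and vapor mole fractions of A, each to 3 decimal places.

Rachford–Rice: g(ψ) = Σ zᵢ(Kᵢ−1)/(1+ψ(Kᵢ−1)) = 0.
Feasibility: ΣzᵢKᵢ = 1.273, Σzᵢ/Kᵢ = 1.893 — both > 1, two phases present.
Newton iteration, ψ⁰ = 0.5:
  ψ = 0.500: g = -0.2256, g' = -0.796 → ψ = 0.217
  ψ = 0.217: g = 0.0052, g' = -0.926 → ψ = 0.222
Converged at ψ = 0.222.
Compositions from xᵢ = zᵢ/(1+ψ(Kᵢ−1)), yᵢ = Kᵢxᵢ:
  A: x = 0.136, y = 0.499
  B: x = 0.176, y = 0.216
  C: x = 0.311, y = 0.186
  D: x = 0.377, y = 0.098

ψ = 0.222, x_A = 0.136, y_A = 0.499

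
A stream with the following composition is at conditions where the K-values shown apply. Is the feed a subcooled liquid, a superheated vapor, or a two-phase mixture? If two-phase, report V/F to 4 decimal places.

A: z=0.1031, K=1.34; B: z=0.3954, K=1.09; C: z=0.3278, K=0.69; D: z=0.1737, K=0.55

subcooled liquid

ΣzᵢKᵢ = 0.8909; Σzᵢ/Kᵢ = 1.2306.
Since ΣzᵢKᵢ < 1 the mixture is below its bubble point — single liquid phase.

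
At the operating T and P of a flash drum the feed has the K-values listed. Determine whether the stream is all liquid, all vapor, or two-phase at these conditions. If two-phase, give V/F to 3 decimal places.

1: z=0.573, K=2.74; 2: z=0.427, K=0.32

two-phase, V/F = 0.597

ΣzᵢKᵢ = 1.707; Σzᵢ/Kᵢ = 1.543.
Both exceed 1, so a two-phase solution exists.
Rachford–Rice: g(ψ) = Σ zᵢ(Kᵢ−1)/(1+ψ(Kᵢ−1)) = 0.
Binary case is linear: z₁(K₁−1)(1+ψ(K₂−1)) + z₂(K₂−1)(1+ψ(K₁−1)) = 0
⇒ ψ = [z₁(K₁−1)+z₂(K₂−1)] / [−(K₁−1)(K₂−1)] = 0.7067/1.1832 = 0.597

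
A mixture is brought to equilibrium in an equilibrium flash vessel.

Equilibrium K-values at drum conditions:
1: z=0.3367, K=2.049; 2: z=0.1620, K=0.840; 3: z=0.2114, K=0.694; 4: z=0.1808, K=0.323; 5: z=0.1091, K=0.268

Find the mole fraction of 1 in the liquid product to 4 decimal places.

x_1 = 0.2994

Let β = V/F and solve Σ zᵢ(Kᵢ−1)/(1+β(Kᵢ−1)) = 0.
Feasibility: ΣzᵢKᵢ = 1.0603, Σzᵢ/Kᵢ = 1.6286 — both > 1, two phases present.
Newton iteration, β⁰ = 0.5:
  β = 0.5000: g = -0.18387, g' = -0.5267 → β = 0.1509
  β = 0.1509: g = -0.01557, g' = -0.4789 → β = 0.1184
  β = 0.1184: g = 0.00012, g' = -0.4868 → β = 0.1187
Converged at β = 0.1187.
Compositions from xᵢ = zᵢ/(1+β(Kᵢ−1)), yᵢ = Kᵢxᵢ:
  1: x = 0.2994, y = 0.6135
  2: x = 0.1651, y = 0.1387
  3: x = 0.2194, y = 0.1522
  4: x = 0.1966, y = 0.0635
  5: x = 0.1195, y = 0.0320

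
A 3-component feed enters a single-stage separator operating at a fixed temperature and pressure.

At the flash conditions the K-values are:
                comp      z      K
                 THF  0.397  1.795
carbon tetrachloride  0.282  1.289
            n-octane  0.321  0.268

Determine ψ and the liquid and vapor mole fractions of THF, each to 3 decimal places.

ψ = 0.360, x_THF = 0.309, y_THF = 0.554

Rachford–Rice: g(ψ) = Σ zᵢ(Kᵢ−1)/(1+ψ(Kᵢ−1)) = 0.
Check two-phase: ΣzᵢKᵢ = 1.162 > 1 and Σzᵢ/Kᵢ = 1.638 > 1, so g(0) = 0.162 > 0 and g(1) = -0.638 < 0.
Iterate (Newton) starting at ψ = 0.5:
  ψ = 0.500: g = -0.0736, g' = -0.574 → ψ = 0.372
  ψ = 0.372: g = -0.0057, g' = -0.493 → ψ = 0.360
Converged at ψ = 0.360.
Compositions from xᵢ = zᵢ/(1+ψ(Kᵢ−1)), yᵢ = Kᵢxᵢ:
  THF: x = 0.309, y = 0.554
  carbon tetrachloride: x = 0.255, y = 0.329
  n-octane: x = 0.436, y = 0.117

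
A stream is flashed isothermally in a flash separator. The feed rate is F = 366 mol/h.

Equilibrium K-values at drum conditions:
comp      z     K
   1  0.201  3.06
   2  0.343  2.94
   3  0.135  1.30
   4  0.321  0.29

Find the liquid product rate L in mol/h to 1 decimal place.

L = 98.5 mol/h

Newton–Raphson from ψ = 0.39:
  ψ = 0.390: g = 0.3295, g' = -1.000 → ψ = 0.720
  ψ = 0.720: g = 0.0119, g' = -1.048 → ψ = 0.731
Converged at ψ = 0.731.
Then V = ψ·F = 0.7308·366 = 267.5 mol/h and L = F − V = 98.5 mol/h.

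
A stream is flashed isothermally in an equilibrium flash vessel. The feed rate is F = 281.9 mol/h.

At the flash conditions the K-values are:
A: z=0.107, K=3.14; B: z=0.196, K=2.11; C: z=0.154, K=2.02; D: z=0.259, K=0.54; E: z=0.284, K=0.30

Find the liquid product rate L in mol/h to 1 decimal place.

Rachford–Rice: g(ψ) = Σ zᵢ(Kᵢ−1)/(1+ψ(Kᵢ−1)) = 0.
Check two-phase: ΣzᵢKᵢ = 1.286 > 1 and Σzᵢ/Kᵢ = 1.630 > 1, so g(0) = 0.286 > 0 and g(1) = -0.630 < 0.
Newton iteration, ψ⁰ = 0.5:
  ψ = 0.500: g = -0.1060, g' = -0.706 → ψ = 0.350
  ψ = 0.350: g = -0.0019, g' = -0.694 → ψ = 0.347
Converged at ψ = 0.347.
Then V = ψ·F = 0.3472·281.9 = 97.9 mol/h and L = F − V = 184.0 mol/h.

L = 184.0 mol/h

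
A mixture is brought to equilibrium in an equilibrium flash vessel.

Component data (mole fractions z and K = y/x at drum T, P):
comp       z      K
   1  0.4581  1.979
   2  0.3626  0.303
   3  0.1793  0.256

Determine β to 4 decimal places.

β = 0.0893

Rachford–Rice: g(β) = Σ zᵢ(Kᵢ−1)/(1+β(Kᵢ−1)) = 0.
g(0) = ΣzᵢKᵢ − 1 = 0.0623 and g(1) = 1 − Σzᵢ/Kᵢ = -1.1286, so a root lies in (0, 1).
Newton–Raphson from β = 0.5:
  β = 0.5000: g = -0.29925, g' = -0.8646 → β = 0.1539
  β = 0.1539: g = -0.04398, g' = -0.6792 → β = 0.0891
  β = 0.0891: g = 0.00014, g' = -0.6855 → β = 0.0893
Converged at β = 0.0893.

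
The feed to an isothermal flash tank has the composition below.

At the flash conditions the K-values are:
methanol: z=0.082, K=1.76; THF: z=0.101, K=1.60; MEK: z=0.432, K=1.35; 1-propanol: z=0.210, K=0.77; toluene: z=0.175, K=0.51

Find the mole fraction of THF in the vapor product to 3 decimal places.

y_THF = 0.110

Let ψ = V/F and solve Σ zᵢ(Kᵢ−1)/(1+ψ(Kᵢ−1)) = 0.
g(0) = ΣzᵢKᵢ − 1 = 0.140 and g(1) = 1 − Σzᵢ/Kᵢ = -0.046, so a root lies in (0, 1).
Iterate (Newton) starting at ψ = 0.68:
  ψ = 0.680: g = 0.0204, g' = -0.184 → ψ = 0.791
  ψ = 0.791: g = -0.0007, g' = -0.196 → ψ = 0.788
Converged at ψ = 0.788.
Compositions from xᵢ = zᵢ/(1+ψ(Kᵢ−1)), yᵢ = Kᵢxᵢ:
  methanol: x = 0.051, y = 0.090
  THF: x = 0.069, y = 0.110
  MEK: x = 0.339, y = 0.457
  1-propanol: x = 0.256, y = 0.197
  toluene: x = 0.285, y = 0.145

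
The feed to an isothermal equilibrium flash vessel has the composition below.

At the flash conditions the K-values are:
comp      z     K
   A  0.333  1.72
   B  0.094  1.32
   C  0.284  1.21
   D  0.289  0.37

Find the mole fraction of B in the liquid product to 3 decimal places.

Rachford–Rice: g(V/F) = Σ zᵢ(Kᵢ−1)/(1+V/F(Kᵢ−1)) = 0.
Check two-phase: ΣzᵢKᵢ = 1.147 > 1 and Σzᵢ/Kᵢ = 1.281 > 1, so g(0) = 0.147 > 0 and g(1) = -0.281 < 0.
Newton–Raphson from V/F = 0.5:
  V/F = 0.500: g = -0.0096, g' = -0.355 → V/F = 0.473
Converged at V/F = 0.473.
Compositions from xᵢ = zᵢ/(1+V/F(Kᵢ−1)), yᵢ = Kᵢxᵢ:
  A: x = 0.248, y = 0.427
  B: x = 0.082, y = 0.108
  C: x = 0.258, y = 0.313
  D: x = 0.412, y = 0.152

x_B = 0.082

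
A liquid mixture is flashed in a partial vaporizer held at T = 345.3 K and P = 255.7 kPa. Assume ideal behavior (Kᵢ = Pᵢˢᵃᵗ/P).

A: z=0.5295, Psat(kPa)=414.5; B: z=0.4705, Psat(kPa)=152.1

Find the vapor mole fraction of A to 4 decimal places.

Raoult's law: Kᵢ = Pᵢˢᵃᵗ/P = Pᵢˢᵃᵗ/255.7.
  K_A = 414.5/255.7 = 1.621040, K_B = 152.1/255.7 = 0.594838
Rachford–Rice: g(V/F) = Σ zᵢ(Kᵢ−1)/(1+V/F(Kᵢ−1)) = 0.
g(0) = ΣzᵢKᵢ − 1 = 0.1382 and g(1) = 1 − Σzᵢ/Kᵢ = -0.1176, so a root lies in (0, 1).
Binary case is linear: z₁(K₁−1)(1+V/F(K₂−1)) + z₂(K₂−1)(1+V/F(K₁−1)) = 0
⇒ V/F = [z₁(K₁−1)+z₂(K₂−1)] / [−(K₁−1)(K₂−1)] = 0.13821/0.25162 = 0.5493
Compositions from xᵢ = zᵢ/(1+V/F(Kᵢ−1)), yᵢ = Kᵢxᵢ:
  A: x = 0.3948, y = 0.6400
  B: x = 0.6052, y = 0.3600

y_A = 0.6400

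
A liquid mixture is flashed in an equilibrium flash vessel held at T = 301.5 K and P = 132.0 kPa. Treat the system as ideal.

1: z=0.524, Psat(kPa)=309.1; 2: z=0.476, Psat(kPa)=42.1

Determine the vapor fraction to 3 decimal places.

ψ = 0.415

Raoult's law: Kᵢ = Pᵢˢᵃᵗ/P = Pᵢˢᵃᵗ/132.0.
  K_1 = 309.1/132.0 = 2.34167, K_2 = 42.1/132.0 = 0.31894
Binary case is linear: z₁(K₁−1)(1+ψ(K₂−1)) + z₂(K₂−1)(1+ψ(K₁−1)) = 0
⇒ ψ = [z₁(K₁−1)+z₂(K₂−1)] / [−(K₁−1)(K₂−1)] = 0.3788/0.9138 = 0.415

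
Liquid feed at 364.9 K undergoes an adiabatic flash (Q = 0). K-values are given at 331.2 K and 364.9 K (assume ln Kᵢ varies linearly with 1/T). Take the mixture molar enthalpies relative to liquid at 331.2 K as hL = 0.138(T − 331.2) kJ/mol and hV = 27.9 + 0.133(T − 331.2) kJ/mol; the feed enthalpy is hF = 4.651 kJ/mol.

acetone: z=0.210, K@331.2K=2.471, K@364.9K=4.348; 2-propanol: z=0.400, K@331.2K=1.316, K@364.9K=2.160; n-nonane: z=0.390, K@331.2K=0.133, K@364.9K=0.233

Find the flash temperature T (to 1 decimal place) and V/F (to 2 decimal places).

Adiabatic flash: solve Rachford–Rice at each trial T, then check hF = ψ·hV(T) + (1−ψ)·hL(T).
  T = 331.2 K: K = (2.471, 1.316, 0.133), RR gives ψ = 0.130, H_out = 3.614 kJ/mol
  T = 364.9 K: K = (4.348, 2.160, 0.233), RR gives ψ = 0.561, H_out = 20.215 kJ/mol
  T = 348.0 K: K = (3.320, 1.705, 0.178), RR gives ψ = 0.395, H_out = 13.316 kJ/mol
  T = 339.6 K: K = (2.875, 1.503, 0.155), RR gives ψ = 0.283, H_out = 9.038 kJ/mol
  T = 335.4 K: K = (2.668, 1.407, 0.144), RR gives ψ = 0.213, H_out = 6.512 kJ/mol
  T = 333.3 K: K = (2.568, 1.361, 0.138), RR gives ψ = 0.173, H_out = 5.116 kJ/mol
Linear interpolation between T = 331.2 (H_out = 3.614) and T = 333.3 (H_out = 5.116) on hF = 4.651 gives T ≈ 332.6 K, at which ψ = 0.16.

T = 332.6 K, V/F = 0.16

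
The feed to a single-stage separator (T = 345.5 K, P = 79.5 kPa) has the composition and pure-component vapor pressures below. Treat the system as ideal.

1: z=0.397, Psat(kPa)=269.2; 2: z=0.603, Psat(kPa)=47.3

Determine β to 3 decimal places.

Raoult's law: Kᵢ = Pᵢˢᵃᵗ/P = Pᵢˢᵃᵗ/79.5.
  K_1 = 269.2/79.5 = 3.38616, K_2 = 47.3/79.5 = 0.59497
Material balance + equilibrium reduce to Σ zᵢ(Kᵢ−1)/(1+β(Kᵢ−1)) = 0.
Feasibility: ΣzᵢKᵢ = 1.703, Σzᵢ/Kᵢ = 1.131 — both > 1, two phases present.
Newton iteration, β⁰ = 0.5:
  β = 0.500: g = 0.1257, g' = -0.626 → β = 0.701
  β = 0.701: g = 0.0134, g' = -0.509 → β = 0.727
Converged at β = 0.727.

β = 0.727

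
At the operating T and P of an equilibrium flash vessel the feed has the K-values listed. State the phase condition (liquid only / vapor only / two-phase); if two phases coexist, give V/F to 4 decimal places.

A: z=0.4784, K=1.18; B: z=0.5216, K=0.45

liquid only

ΣzᵢKᵢ = 0.7992; Σzᵢ/Kᵢ = 1.5645.
Since ΣzᵢKᵢ < 1 the mixture is below its bubble point — single liquid phase.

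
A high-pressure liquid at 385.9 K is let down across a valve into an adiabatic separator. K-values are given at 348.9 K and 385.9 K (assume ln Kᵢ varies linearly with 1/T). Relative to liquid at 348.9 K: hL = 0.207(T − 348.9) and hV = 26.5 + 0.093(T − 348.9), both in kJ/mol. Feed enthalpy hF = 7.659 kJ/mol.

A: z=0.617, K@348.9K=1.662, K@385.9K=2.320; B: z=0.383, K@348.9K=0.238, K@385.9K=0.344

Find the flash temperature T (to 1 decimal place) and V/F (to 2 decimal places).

Adiabatic flash: solve Rachford–Rice at each trial T, then check hF = ψ·hV(T) + (1−ψ)·hL(T).
  T = 348.9 K: K = (1.662, 0.238), RR gives ψ = 0.231, H_out = 6.126 kJ/mol
  T = 385.9 K: K = (2.320, 0.344), RR gives ψ = 0.650, H_out = 22.151 kJ/mol
  T = 367.4 K: K = (1.980, 0.289), RR gives ψ = 0.477, H_out = 15.459 kJ/mol
  T = 358.1 K: K = (1.817, 0.263), RR gives ψ = 0.368, H_out = 11.277 kJ/mol
  T = 353.5 K: K = (1.739, 0.250), RR gives ψ = 0.305, H_out = 8.864 kJ/mol
  T = 351.2 K: K = (1.700, 0.244), RR gives ψ = 0.269, H_out = 7.542 kJ/mol
Linear interpolation between T = 351.2 (H_out = 7.542) and T = 353.5 (H_out = 8.864) on hF = 7.659 gives T ≈ 351.4 K, at which ψ = 0.27.

T = 351.4 K, V/F = 0.27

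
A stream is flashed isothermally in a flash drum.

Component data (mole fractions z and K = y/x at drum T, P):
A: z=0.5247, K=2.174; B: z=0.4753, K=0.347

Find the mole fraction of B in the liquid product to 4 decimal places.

x_B = 0.6426

Rachford–Rice: g(V/F) = Σ zᵢ(Kᵢ−1)/(1+V/F(Kᵢ−1)) = 0.
g(0) = ΣzᵢKᵢ − 1 = 0.3056 and g(1) = 1 − Σzᵢ/Kᵢ = -0.6111, so a root lies in (0, 1).
Binary case is linear: z₁(K₁−1)(1+V/F(K₂−1)) + z₂(K₂−1)(1+V/F(K₁−1)) = 0
⇒ V/F = [z₁(K₁−1)+z₂(K₂−1)] / [−(K₁−1)(K₂−1)] = 0.30563/0.76662 = 0.3987
Compositions from xᵢ = zᵢ/(1+V/F(Kᵢ−1)), yᵢ = Kᵢxᵢ:
  A: x = 0.3574, y = 0.7770
  B: x = 0.6426, y = 0.2230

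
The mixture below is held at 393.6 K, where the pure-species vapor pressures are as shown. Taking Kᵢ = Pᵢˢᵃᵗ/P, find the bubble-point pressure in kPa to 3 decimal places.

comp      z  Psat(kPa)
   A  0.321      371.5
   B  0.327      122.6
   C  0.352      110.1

At the bubble point ψ → 0, so ΣzᵢKᵢ = 1 with Kᵢ = Pᵢˢᵃᵗ/P ⇒ P = ΣzᵢPᵢˢᵃᵗ.
P = 0.321·371.5 + 0.327·122.6 + 0.352·110.1 = 198.097 kPa

Pbub = 198.097 kPa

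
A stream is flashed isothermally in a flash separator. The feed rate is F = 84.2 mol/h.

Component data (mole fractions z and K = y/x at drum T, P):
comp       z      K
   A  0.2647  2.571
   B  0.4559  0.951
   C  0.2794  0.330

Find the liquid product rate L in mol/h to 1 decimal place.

Rachford–Rice: g(β) = Σ zᵢ(Kᵢ−1)/(1+β(Kᵢ−1)) = 0.
Feasibility: ΣzᵢKᵢ = 1.2063, Σzᵢ/Kᵢ = 1.4290 — both > 1, two phases present.
Iterate (Newton) starting at β = 0.5:
  β = 0.5000: g = -0.07150, g' = -0.4897 → β = 0.3540
  β = 0.3540: g = -0.00090, g' = -0.4865 → β = 0.3521
Converged at β = 0.3521.
Then V = β·F = 0.3521·84.2 = 29.6 mol/h and L = F − V = 54.6 mol/h.

L = 54.6 mol/h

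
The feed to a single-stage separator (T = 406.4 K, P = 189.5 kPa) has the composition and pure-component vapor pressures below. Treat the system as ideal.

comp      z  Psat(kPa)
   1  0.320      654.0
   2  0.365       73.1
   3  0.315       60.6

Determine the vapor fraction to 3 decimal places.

Raoult's law: Kᵢ = Pᵢˢᵃᵗ/P = Pᵢˢᵃᵗ/189.5.
  K_1 = 654.0/189.5 = 3.45119, K_2 = 73.1/189.5 = 0.38575, K_3 = 60.6/189.5 = 0.31979
Rachford–Rice: g(ψ) = Σ zᵢ(Kᵢ−1)/(1+ψ(Kᵢ−1)) = 0.
Check two-phase: ΣzᵢKᵢ = 1.346 > 1 and Σzᵢ/Kᵢ = 2.024 > 1, so g(0) = 0.346 > 0 and g(1) = -1.024 < 0.
Newton iteration, ψ⁰ = 0.5:
  ψ = 0.500: g = -0.2958, g' = -1.010 → ψ = 0.207
  ψ = 0.207: g = 0.0141, g' = -1.224 → ψ = 0.219
Converged at ψ = 0.219.

ψ = 0.219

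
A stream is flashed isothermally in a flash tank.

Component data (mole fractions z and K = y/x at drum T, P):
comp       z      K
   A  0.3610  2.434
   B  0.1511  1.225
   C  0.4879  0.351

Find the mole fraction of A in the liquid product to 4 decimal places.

Rachford–Rice: g(ψ) = Σ zᵢ(Kᵢ−1)/(1+ψ(Kᵢ−1)) = 0.
Feasibility: ΣzᵢKᵢ = 1.2350, Σzᵢ/Kᵢ = 1.6617 — both > 1, two phases present.
Iterate (Newton) starting at ψ = 0.38:
  ψ = 0.3800: g = -0.05390, g' = -0.6796 → ψ = 0.3007
  ψ = 0.3007: g = 0.00013, g' = -0.6864 → ψ = 0.3009
Converged at ψ = 0.3009.
Compositions from xᵢ = zᵢ/(1+ψ(Kᵢ−1)), yᵢ = Kᵢxᵢ:
  A: x = 0.2522, y = 0.6138
  B: x = 0.1415, y = 0.1734
  C: x = 0.6063, y = 0.2128

x_A = 0.2522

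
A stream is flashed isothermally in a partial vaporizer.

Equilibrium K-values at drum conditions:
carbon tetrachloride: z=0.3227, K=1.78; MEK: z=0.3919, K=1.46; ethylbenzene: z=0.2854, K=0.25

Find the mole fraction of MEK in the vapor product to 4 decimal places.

Let ψ = V/F and solve Σ zᵢ(Kᵢ−1)/(1+ψ(Kᵢ−1)) = 0.
g(0) = ΣzᵢKᵢ − 1 = 0.2179 and g(1) = 1 − Σzᵢ/Kᵢ = -0.5913, so a root lies in (0, 1).
Iterate (Newton) starting at ψ = 0.5:
  ψ = 0.5000: g = -0.01483, g' = -0.5674 → ψ = 0.4739
  ψ = 0.4739: g = -0.00027, g' = -0.5469 → ψ = 0.4734
Converged at ψ = 0.4734.
Compositions from xᵢ = zᵢ/(1+ψ(Kᵢ−1)), yᵢ = Kᵢxᵢ:
  carbon tetrachloride: x = 0.2357, y = 0.4195
  MEK: x = 0.3218, y = 0.4699
  ethylbenzene: x = 0.4425, y = 0.1106

y_MEK = 0.4699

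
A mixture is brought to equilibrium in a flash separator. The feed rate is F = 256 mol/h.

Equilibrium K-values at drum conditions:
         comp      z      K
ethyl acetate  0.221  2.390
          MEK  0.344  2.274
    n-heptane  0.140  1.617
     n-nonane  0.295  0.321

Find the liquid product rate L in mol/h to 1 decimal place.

Material balance + equilibrium reduce to Σ zᵢ(Kᵢ−1)/(1+ψ(Kᵢ−1)) = 0.
g(0) = ΣzᵢKᵢ − 1 = 0.632 and g(1) = 1 − Σzᵢ/Kᵢ = -0.249, so a root lies in (0, 1).
Iterate (Newton) starting at ψ = 0.5:
  ψ = 0.500: g = 0.2117, g' = -0.700 → ψ = 0.802
  ψ = 0.802: g = -0.0204, g' = -0.912 → ψ = 0.780
Converged at ψ = 0.780.
Then V = ψ·F = 0.7796·256 = 199.6 mol/h and L = F − V = 56.4 mol/h.

L = 56.4 mol/h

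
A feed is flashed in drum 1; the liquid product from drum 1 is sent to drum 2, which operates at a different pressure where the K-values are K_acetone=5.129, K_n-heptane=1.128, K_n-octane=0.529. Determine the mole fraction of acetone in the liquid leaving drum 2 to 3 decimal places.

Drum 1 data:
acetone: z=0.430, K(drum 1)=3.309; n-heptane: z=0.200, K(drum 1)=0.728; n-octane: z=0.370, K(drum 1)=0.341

x_acetone (drum 2) = 0.073

Drum 1:
Let ψ₁ = V/F and solve Σ zᵢ(Kᵢ−1)/(1+ψ₁(Kᵢ−1)) = 0.
Feasibility: ΣzᵢKᵢ = 1.695, Σzᵢ/Kᵢ = 1.490 — both > 1, two phases present.
Newton iteration, ψ₁⁰ = 0.54:
  ψ₁ = 0.540: g = -0.0004, g' = -0.862 → ψ₁ = 0.540
Converged at ψ₁ = 0.540.
Drum-1 compositions:
  acetone: x = 0.191, y = 0.634
  n-heptane: x = 0.234, y = 0.171
  n-octane: x = 0.574, y = 0.196
Drum-2 feed = drum-1 liquid: z₂ = (0.1915, 0.2344, 0.5741).
Drum 2:
Material balance + equilibrium reduce to Σ zᵢ(Kᵢ−1)/(1+ψ₂(Kᵢ−1)) = 0.
Check two-phase: ΣzᵢKᵢ = 1.550 > 1 and Σzᵢ/Kᵢ = 1.330 > 1, so g(0) = 0.550 > 0 and g(1) = -0.330 < 0.
Newton iteration, ψ₂⁰ = 0.5:
  ψ₂ = 0.500: g = -0.0675, g' = -0.569 → ψ₂ = 0.381
  ψ₂ = 0.381: g = 0.0061, g' = -0.685 → ψ₂ = 0.390
Converged at ψ₂ = 0.390.
  acetone: x = 0.073, y = 0.376
  n-heptane: x = 0.223, y = 0.252
  n-octane: x = 0.703, y = 0.372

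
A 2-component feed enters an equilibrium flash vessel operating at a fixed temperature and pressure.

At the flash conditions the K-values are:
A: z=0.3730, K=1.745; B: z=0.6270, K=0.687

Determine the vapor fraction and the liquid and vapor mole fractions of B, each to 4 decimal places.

Newton–Raphson from ψ = 0.51:
  ψ = 0.5100: g = -0.03216, g' = -0.1957 → ψ = 0.3457
  ψ = 0.3457: g = 0.00091, g' = -0.2081 → ψ = 0.3501
Converged at ψ = 0.3501.
Compositions from xᵢ = zᵢ/(1+ψ(Kᵢ−1)), yᵢ = Kᵢxᵢ:
  A: x = 0.2958, y = 0.5162
  B: x = 0.7042, y = 0.4838

ψ = 0.3501, x_B = 0.7042, y_B = 0.4838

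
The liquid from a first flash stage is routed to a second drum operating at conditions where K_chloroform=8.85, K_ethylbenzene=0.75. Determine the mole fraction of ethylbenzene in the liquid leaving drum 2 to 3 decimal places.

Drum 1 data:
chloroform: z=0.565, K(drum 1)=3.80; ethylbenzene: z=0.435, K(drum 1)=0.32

x_ethylbenzene (drum 2) = 0.969

Drum 1:
Material balance + equilibrium reduce to Σ zᵢ(Kᵢ−1)/(1+ψ₁(Kᵢ−1)) = 0.
Check two-phase: ΣzᵢKᵢ = 2.286 > 1 and Σzᵢ/Kᵢ = 1.508 > 1, so g(0) = 1.286 > 0 and g(1) = -0.508 < 0.
Newton iteration, ψ₁⁰ = 0.3:
  ψ₁ = 0.300: g = 0.4882, g' = -1.626 → ψ₁ = 0.600
  ψ₁ = 0.600: g = 0.0903, g' = -1.191 → ψ₁ = 0.676
Converged at ψ₁ = 0.676.
Drum-1 compositions:
  chloroform: x = 0.195, y = 0.743
  ethylbenzene: x = 0.805, y = 0.257
Drum-2 feed = drum-1 liquid: z₂ = (0.1954, 0.8046).
Drum 2:
Let ψ₂ = V/F and solve Σ zᵢ(Kᵢ−1)/(1+ψ₂(Kᵢ−1)) = 0.
Check two-phase: ΣzᵢKᵢ = 2.333 > 1 and Σzᵢ/Kᵢ = 1.095 > 1, so g(0) = 1.333 > 0 and g(1) = -0.095 < 0.
Iterate (Newton) starting at ψ₂ = 0.5:
  ψ₂ = 0.500: g = 0.0816, g' = -0.562 → ψ₂ = 0.645
  ψ₂ = 0.645: g = 0.0131, g' = -0.399 → ψ₂ = 0.678
  ψ₂ = 0.678: g = 0.0004, g' = -0.374 → ψ₂ = 0.679
Converged at ψ₂ = 0.679.
  chloroform: x = 0.031, y = 0.273
  ethylbenzene: x = 0.969, y = 0.727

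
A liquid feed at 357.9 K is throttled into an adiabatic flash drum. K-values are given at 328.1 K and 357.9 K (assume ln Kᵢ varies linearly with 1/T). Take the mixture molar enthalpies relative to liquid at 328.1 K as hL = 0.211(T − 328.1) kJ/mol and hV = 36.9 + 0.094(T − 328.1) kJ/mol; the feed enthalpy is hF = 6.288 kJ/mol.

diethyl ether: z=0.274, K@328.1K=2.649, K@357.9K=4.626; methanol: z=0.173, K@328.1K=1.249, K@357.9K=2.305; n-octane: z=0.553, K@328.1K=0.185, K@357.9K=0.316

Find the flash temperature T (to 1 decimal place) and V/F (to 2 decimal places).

Adiabatic flash: solve Rachford–Rice at each trial T, then check hF = ψ·hV(T) + (1−ψ)·hL(T).
  T = 328.1 K: K = (2.649, 1.249, 0.185), RR gives ψ = 0.041, H_out = 1.498 kJ/mol
  T = 357.9 K: K = (4.626, 2.305, 0.316), RR gives ψ = 0.427, H_out = 20.571 kJ/mol
  T = 343.0 K: K = (3.543, 1.719, 0.245), RR gives ψ = 0.264, H_out = 12.418 kJ/mol
  T = 335.6 K: K = (3.077, 1.472, 0.214), RR gives ψ = 0.165, H_out = 7.521 kJ/mol
  T = 331.9 K: K = (2.860, 1.359, 0.199), RR gives ψ = 0.107, H_out = 4.717 kJ/mol
  T = 333.8 K: K = (2.970, 1.416, 0.206), RR gives ψ = 0.138, H_out = 6.193 kJ/mol
Linear interpolation between T = 333.8 (H_out = 6.193) and T = 335.6 (H_out = 7.521) on hF = 6.288 gives T ≈ 333.9 K, at which ψ = 0.14.

T = 333.9 K, V/F = 0.14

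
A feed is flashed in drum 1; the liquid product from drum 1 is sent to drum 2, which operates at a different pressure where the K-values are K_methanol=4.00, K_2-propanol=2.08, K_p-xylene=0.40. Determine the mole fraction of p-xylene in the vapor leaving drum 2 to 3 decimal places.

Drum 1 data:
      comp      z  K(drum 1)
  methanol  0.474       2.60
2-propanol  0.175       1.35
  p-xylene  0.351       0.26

Drum 1:
Material balance + equilibrium reduce to Σ zᵢ(Kᵢ−1)/(1+ψ₁(Kᵢ−1)) = 0.
Check two-phase: ΣzᵢKᵢ = 1.560 > 1 and Σzᵢ/Kᵢ = 1.662 > 1, so g(0) = 0.560 > 0 and g(1) = -0.662 < 0.
Iterate (Newton) starting at ψ₁ = 0.5:
  ψ₁ = 0.500: g = 0.0612, g' = -0.874 → ψ₁ = 0.570
  ψ₁ = 0.570: g = -0.0015, g' = -0.922 → ψ₁ = 0.568
Converged at ψ₁ = 0.568.
Drum-1 compositions:
  methanol: x = 0.248, y = 0.645
  2-propanol: x = 0.146, y = 0.197
  p-xylene: x = 0.606, y = 0.158
Drum-2 feed = drum-1 liquid: z₂ = (0.2482, 0.1460, 0.6058).
Drum 2:
Newton iteration, ψ₂⁰ = 0.5:
  ψ₂ = 0.500: g = -0.1190, g' = -0.874 → ψ₂ = 0.364
  ψ₂ = 0.364: g = 0.0042, g' = -0.955 → ψ₂ = 0.368
Converged at ψ₂ = 0.368.
  methanol: x = 0.118, y = 0.472
  2-propanol: x = 0.104, y = 0.217
  p-xylene: x = 0.778, y = 0.311

y_p-xylene (drum 2) = 0.311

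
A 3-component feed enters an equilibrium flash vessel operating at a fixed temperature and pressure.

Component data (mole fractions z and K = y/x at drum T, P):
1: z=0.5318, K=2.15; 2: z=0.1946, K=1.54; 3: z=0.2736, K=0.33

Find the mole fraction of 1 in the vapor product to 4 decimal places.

Rachford–Rice: g(V/F) = Σ zᵢ(Kᵢ−1)/(1+V/F(Kᵢ−1)) = 0.
Check two-phase: ΣzᵢKᵢ = 1.5333 > 1 and Σzᵢ/Kᵢ = 1.2028 > 1, so g(0) = 0.5333 > 0 and g(1) = -0.2028 < 0.
Iterate (Newton) starting at V/F = 0.5:
  V/F = 0.5000: g = 0.19538, g' = -0.5964 → V/F = 0.8276
  V/F = 0.8276: g = -0.02549, g' = -0.8305 → V/F = 0.7969
  V/F = 0.7969: g = -0.00072, g' = -0.7846 → V/F = 0.7960
Converged at V/F = 0.7960.
Compositions from xᵢ = zᵢ/(1+V/F(Kᵢ−1)), yᵢ = Kᵢxᵢ:
  1: x = 0.2776, y = 0.5969
  2: x = 0.1361, y = 0.2096
  3: x = 0.5863, y = 0.1935

y_1 = 0.5969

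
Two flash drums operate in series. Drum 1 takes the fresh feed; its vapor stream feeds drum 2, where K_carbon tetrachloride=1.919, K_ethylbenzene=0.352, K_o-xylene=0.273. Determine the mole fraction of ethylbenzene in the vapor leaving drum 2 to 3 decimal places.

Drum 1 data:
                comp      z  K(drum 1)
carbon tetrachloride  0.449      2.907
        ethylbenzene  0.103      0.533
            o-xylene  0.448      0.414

y_ethylbenzene (drum 2) = 0.040

Drum 1:
Let ψ₁ = V/F and solve Σ zᵢ(Kᵢ−1)/(1+ψ₁(Kᵢ−1)) = 0.
g(0) = ΣzᵢKᵢ − 1 = 0.546 and g(1) = 1 − Σzᵢ/Kᵢ = -0.430, so a root lies in (0, 1).
Newton iteration, ψ₁⁰ = 0.5:
  ψ₁ = 0.500: g = 0.0042, g' = -0.774 → ψ₁ = 0.505
Converged at ψ₁ = 0.505.
Drum-1 compositions:
  carbon tetrachloride: x = 0.229, y = 0.665
  ethylbenzene: x = 0.135, y = 0.072
  o-xylene: x = 0.637, y = 0.264
Drum-2 feed = drum-1 vapor: z₂ = (0.6646, 0.0719, 0.2635).
Drum 2:
Rachford–Rice: g(ψ₂) = Σ zᵢ(Kᵢ−1)/(1+ψ₂(Kᵢ−1)) = 0.
Feasibility: ΣzᵢKᵢ = 1.373, Σzᵢ/Kᵢ = 1.516 — both > 1, two phases present.
Newton–Raphson from ψ₂ = 0.66:
  ψ₂ = 0.660: g = -0.0695, g' = -0.824 → ψ₂ = 0.576
  ψ₂ = 0.576: g = -0.0043, g' = -0.729 → ψ₂ = 0.570
Converged at ψ₂ = 0.570.
  carbon tetrachloride: x = 0.436, y = 0.837
  ethylbenzene: x = 0.114, y = 0.040
  o-xylene: x = 0.450, y = 0.123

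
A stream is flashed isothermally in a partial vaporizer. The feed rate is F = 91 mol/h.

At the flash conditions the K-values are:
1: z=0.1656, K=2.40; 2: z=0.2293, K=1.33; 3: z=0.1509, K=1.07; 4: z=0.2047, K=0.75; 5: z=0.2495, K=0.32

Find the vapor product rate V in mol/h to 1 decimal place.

Newton–Raphson from ψ = 0.57:
  ψ = 0.5700: g = -0.13393, g' = -0.4438 → ψ = 0.2682
  ψ = 0.2682: g = -0.01393, g' = -0.3806 → ψ = 0.2316
  ψ = 0.2316: g = 0.00006, g' = -0.3843 → ψ = 0.2318
Converged at ψ = 0.2318.
Then V = ψ·F = 0.2318·91 = 21.1 mol/h and L = F − V = 69.9 mol/h.

V = 21.1 mol/h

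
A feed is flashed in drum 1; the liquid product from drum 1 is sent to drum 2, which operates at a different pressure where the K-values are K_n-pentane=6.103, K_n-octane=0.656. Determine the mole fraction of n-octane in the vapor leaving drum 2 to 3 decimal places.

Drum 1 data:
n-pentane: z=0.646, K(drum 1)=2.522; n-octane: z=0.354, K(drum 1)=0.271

y_n-octane (drum 2) = 0.615

Drum 1:
Let ψ₁ = V/F and solve Σ zᵢ(Kᵢ−1)/(1+ψ₁(Kᵢ−1)) = 0.
Check two-phase: ΣzᵢKᵢ = 1.725 > 1 and Σzᵢ/Kᵢ = 1.562 > 1, so g(0) = 0.725 > 0 and g(1) = -0.562 < 0.
Binary case is linear: z₁(K₁−1)(1+ψ₁(K₂−1)) + z₂(K₂−1)(1+ψ₁(K₁−1)) = 0
⇒ ψ₁ = [z₁(K₁−1)+z₂(K₂−1)] / [−(K₁−1)(K₂−1)] = 0.7251/1.1095 = 0.654
Drum-1 compositions:
  n-pentane: x = 0.324, y = 0.817
  n-octane: x = 0.676, y = 0.183
Drum-2 feed = drum-1 liquid: z₂ = (0.3239, 0.6761).
Drum 2:
Newton iteration, ψ₂⁰ = 0.39:
  ψ₂ = 0.390: g = 0.2841, g' = -1.050 → ψ₂ = 0.661
  ψ₂ = 0.661: g = 0.0771, g' = -0.575 → ψ₂ = 0.795
  ψ₂ = 0.795: g = 0.0069, g' = -0.482 → ψ₂ = 0.809
Converged at ψ₂ = 0.809.
  n-pentane: x = 0.063, y = 0.385
  n-octane: x = 0.937, y = 0.615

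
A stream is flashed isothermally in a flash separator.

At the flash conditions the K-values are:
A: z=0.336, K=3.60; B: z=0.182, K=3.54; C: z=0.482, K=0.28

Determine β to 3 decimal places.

β = 0.533

Let β = V/F and solve Σ zᵢ(Kᵢ−1)/(1+β(Kᵢ−1)) = 0.
Feasibility: ΣzᵢKᵢ = 1.989, Σzᵢ/Kᵢ = 1.866 — both > 1, two phases present.
Newton iteration, β⁰ = 0.53:
  β = 0.530: g = 0.0032, g' = -1.268 → β = 0.533
Converged at β = 0.533.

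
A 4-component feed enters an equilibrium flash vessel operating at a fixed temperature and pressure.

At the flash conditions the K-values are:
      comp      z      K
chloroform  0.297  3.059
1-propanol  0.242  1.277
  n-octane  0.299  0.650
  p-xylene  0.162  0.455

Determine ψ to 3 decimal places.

Newton iteration, ψ⁰ = 0.5:
  ψ = 0.500: g = 0.1120, g' = -0.465 → ψ = 0.741
  ψ = 0.741: g = 0.0084, g' = -0.412 → ψ = 0.761
Converged at ψ = 0.761.

ψ = 0.761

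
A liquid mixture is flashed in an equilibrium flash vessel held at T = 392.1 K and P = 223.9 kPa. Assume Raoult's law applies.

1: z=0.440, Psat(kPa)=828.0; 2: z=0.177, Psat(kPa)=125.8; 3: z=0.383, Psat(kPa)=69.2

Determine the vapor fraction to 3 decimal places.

Raoult's law: Kᵢ = Pᵢˢᵃᵗ/P = Pᵢˢᵃᵗ/223.9.
  K_1 = 828.0/223.9 = 3.69808, K_2 = 125.8/223.9 = 0.56186, K_3 = 69.2/223.9 = 0.30907
Let ψ = V/F and solve Σ zᵢ(Kᵢ−1)/(1+ψ(Kᵢ−1)) = 0.
g(0) = ΣzᵢKᵢ − 1 = 0.845 and g(1) = 1 − Σzᵢ/Kᵢ = -0.673, so a root lies in (0, 1).
Newton iteration, ψ⁰ = 0.5:
  ψ = 0.500: g = 0.0018, g' = -1.063 → ψ = 0.502
Converged at ψ = 0.502.

ψ = 0.502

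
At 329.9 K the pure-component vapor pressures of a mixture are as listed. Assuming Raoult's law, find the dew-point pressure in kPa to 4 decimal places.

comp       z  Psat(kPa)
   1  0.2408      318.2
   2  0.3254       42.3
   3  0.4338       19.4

Pdew = 32.4567 kPa

At the dew point ψ → 1, so Σzᵢ/Kᵢ = 1 with Kᵢ = Pᵢˢᵃᵗ/P ⇒ 1/P = Σzᵢ/Pᵢˢᵃᵗ.
1/P = 0.2408/318.2 + 0.3254/42.3 + 0.4338/19.4 = 0.0308103 ⇒ P = 32.4567 kPa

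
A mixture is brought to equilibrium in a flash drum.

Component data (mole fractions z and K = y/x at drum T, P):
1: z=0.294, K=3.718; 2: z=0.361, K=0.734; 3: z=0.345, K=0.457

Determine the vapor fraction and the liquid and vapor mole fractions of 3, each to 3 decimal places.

Rachford–Rice: g(ψ) = Σ zᵢ(Kᵢ−1)/(1+ψ(Kᵢ−1)) = 0.
g(0) = ΣzᵢKᵢ − 1 = 0.516 and g(1) = 1 − Σzᵢ/Kᵢ = -0.326, so a root lies in (0, 1).
Newton–Raphson from ψ = 0.5:
  ψ = 0.500: g = -0.0292, g' = -0.616 → ψ = 0.453
  ψ = 0.453: g = 0.0007, g' = -0.648 → ψ = 0.454
Converged at ψ = 0.454.
Compositions from xᵢ = zᵢ/(1+ψ(Kᵢ−1)), yᵢ = Kᵢxᵢ:
  1: x = 0.132, y = 0.489
  2: x = 0.411, y = 0.301
  3: x = 0.458, y = 0.209

ψ = 0.454, x_3 = 0.458, y_3 = 0.209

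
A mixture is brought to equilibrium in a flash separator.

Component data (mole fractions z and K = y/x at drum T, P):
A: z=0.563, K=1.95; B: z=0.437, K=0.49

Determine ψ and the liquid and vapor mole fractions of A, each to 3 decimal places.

ψ = 0.644, x_A = 0.349, y_A = 0.681

Binary case is linear: z₁(K₁−1)(1+ψ(K₂−1)) + z₂(K₂−1)(1+ψ(K₁−1)) = 0
⇒ ψ = [z₁(K₁−1)+z₂(K₂−1)] / [−(K₁−1)(K₂−1)] = 0.3120/0.4845 = 0.644
Compositions from xᵢ = zᵢ/(1+ψ(Kᵢ−1)), yᵢ = Kᵢxᵢ:
  A: x = 0.349, y = 0.681
  B: x = 0.651, y = 0.319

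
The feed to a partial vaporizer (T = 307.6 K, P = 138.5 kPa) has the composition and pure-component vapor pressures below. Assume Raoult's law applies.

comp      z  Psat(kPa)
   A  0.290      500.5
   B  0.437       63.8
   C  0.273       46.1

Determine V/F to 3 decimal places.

V/F = 0.220

Raoult's law: Kᵢ = Pᵢˢᵃᵗ/P = Pᵢˢᵃᵗ/138.5.
  K_A = 500.5/138.5 = 3.61372, K_B = 63.8/138.5 = 0.46065, K_C = 46.1/138.5 = 0.33285
Newton–Raphson from V/F = 0.5:
  V/F = 0.500: g = -0.2674, g' = -0.884 → V/F = 0.198
  V/F = 0.198: g = 0.0263, g' = -1.182 → V/F = 0.220
Converged at V/F = 0.220.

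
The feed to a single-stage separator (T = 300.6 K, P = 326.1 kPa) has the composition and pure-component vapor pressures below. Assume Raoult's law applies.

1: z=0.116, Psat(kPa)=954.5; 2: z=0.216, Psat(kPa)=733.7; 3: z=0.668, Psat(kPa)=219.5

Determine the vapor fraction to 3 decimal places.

Raoult's law: Kᵢ = Pᵢˢᵃᵗ/P = Pᵢˢᵃᵗ/326.1.
  K_1 = 954.5/326.1 = 2.92702, K_2 = 733.7/326.1 = 2.24992, K_3 = 219.5/326.1 = 0.67311
Let ψ = V/F and solve Σ zᵢ(Kᵢ−1)/(1+ψ(Kᵢ−1)) = 0.
Feasibility: ΣzᵢKᵢ = 1.275, Σzᵢ/Kᵢ = 1.128 — both > 1, two phases present.
Iterate (Newton) starting at ψ = 0.6:
  ψ = 0.600: g = -0.0137, g' = -0.313 → ψ = 0.556
  ψ = 0.556: g = 0.0002, g' = -0.324 → ψ = 0.557
Converged at ψ = 0.557.

ψ = 0.557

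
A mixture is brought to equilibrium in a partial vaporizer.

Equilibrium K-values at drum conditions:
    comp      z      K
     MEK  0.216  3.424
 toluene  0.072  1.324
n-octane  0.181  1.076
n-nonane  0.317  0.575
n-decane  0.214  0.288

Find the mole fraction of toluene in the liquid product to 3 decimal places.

Newton–Raphson from ψ = 0.5:
  ψ = 0.500: g = -0.1376, g' = -0.620 → ψ = 0.278
  ψ = 0.278: g = 0.0050, g' = -0.703 → ψ = 0.285
Converged at ψ = 0.285.
Compositions from xᵢ = zᵢ/(1+ψ(Kᵢ−1)), yᵢ = Kᵢxᵢ:
  MEK: x = 0.128, y = 0.437
  toluene: x = 0.066, y = 0.087
  n-octane: x = 0.177, y = 0.191
  n-nonane: x = 0.361, y = 0.207
  n-decane: x = 0.268, y = 0.077

x_toluene = 0.066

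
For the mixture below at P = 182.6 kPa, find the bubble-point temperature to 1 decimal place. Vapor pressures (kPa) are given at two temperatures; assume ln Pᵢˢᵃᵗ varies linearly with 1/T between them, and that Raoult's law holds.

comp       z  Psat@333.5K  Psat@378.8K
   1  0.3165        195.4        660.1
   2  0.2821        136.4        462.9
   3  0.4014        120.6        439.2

Bubble-point temperature: ΣzᵢPᵢˢᵃᵗ(T) = P. Interpolate ln Pᵢˢᵃᵗ = aᵢ + bᵢ/T.
  T = 333.5 K: ΣzᵢPᵢˢᵃᵗ = 148.73 kPa
  T = 378.8 K: ΣzᵢPᵢˢᵃᵗ = 515.80 kPa
  T = 356.1 K: ΣzᵢPᵢˢᵃᵗ = 287.71 kPa
  T = 344.8 K: ΣzᵢPᵢˢᵃᵗ = 209.10 kPa
  T = 339.1 K: ΣzᵢPᵢˢᵃᵗ = 176.58 kPa
  T = 342.0 K: ΣzᵢPᵢˢᵃᵗ = 192.58 kPa
Interpolating between 339.1 K and 342.0 K gives T ≈ 340.2 K.

T = 340.2 K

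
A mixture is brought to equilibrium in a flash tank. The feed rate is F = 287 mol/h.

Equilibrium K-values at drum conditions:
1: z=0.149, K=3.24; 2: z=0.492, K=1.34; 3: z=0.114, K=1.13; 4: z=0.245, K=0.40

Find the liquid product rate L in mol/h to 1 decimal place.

L = 69.1 mol/h

Newton iteration, ψ⁰ = 0.33:
  ψ = 0.330: g = 0.1732, g' = -0.432 → ψ = 0.731
  ψ = 0.731: g = 0.0122, g' = -0.425 → ψ = 0.760
  ψ = 0.760: g = -0.0002, g' = -0.438 → ψ = 0.759
Converged at ψ = 0.759.
Then V = ψ·F = 0.7593·287 = 217.9 mol/h and L = F − V = 69.1 mol/h.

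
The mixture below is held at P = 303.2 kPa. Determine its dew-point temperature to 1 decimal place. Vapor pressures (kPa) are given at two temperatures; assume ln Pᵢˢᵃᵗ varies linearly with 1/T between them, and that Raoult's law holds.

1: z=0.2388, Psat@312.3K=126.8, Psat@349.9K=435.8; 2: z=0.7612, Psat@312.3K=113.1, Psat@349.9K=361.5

T = 342.3 K

Dew-point temperature: Σzᵢ·P/Pᵢˢᵃᵗ(T) = 1. Interpolate ln Pᵢˢᵃᵗ = aᵢ + bᵢ/T.
  T = 312.3 K: ΣzᵢP/Pᵢˢᵃᵗ = 2.6116
  T = 349.9 K: ΣzᵢP/Pᵢˢᵃᵗ = 0.8046
  T = 331.1 K: ΣzᵢP/Pᵢˢᵃᵗ = 1.4018
  T = 340.5 K: ΣzᵢP/Pᵢˢᵃᵗ = 1.0539
  T = 345.2 K: ΣzᵢP/Pᵢˢᵃᵗ = 0.9191
  T = 342.9 K: ΣzᵢP/Pᵢˢᵃᵗ = 0.9823
Interpolating between 340.5 K and 342.9 K gives T ≈ 342.3 K.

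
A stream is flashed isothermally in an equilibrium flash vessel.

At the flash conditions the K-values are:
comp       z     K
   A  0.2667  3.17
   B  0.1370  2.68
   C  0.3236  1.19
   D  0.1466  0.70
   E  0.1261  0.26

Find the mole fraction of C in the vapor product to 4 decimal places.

Let β = V/F and solve Σ zᵢ(Kᵢ−1)/(1+β(Kᵢ−1)) = 0.
Check two-phase: ΣzᵢKᵢ = 1.7331 > 1 and Σzᵢ/Kᵢ = 1.1016 > 1, so g(0) = 0.7331 > 0 and g(1) = -0.1016 < 0.
Newton–Raphson from β = 0.5:
  β = 0.5000: g = 0.25895, g' = -0.6051 → β = 0.9280
  β = 0.9280: g = -0.02453, g' = -0.9346 → β = 0.9017
  β = 0.9017: g = -0.00099, g' = -0.8618 → β = 0.9006
Converged at β = 0.9006.
Compositions from xᵢ = zᵢ/(1+β(Kᵢ−1)), yᵢ = Kᵢxᵢ:
  A: x = 0.0903, y = 0.2862
  B: x = 0.0545, y = 0.1461
  C: x = 0.2763, y = 0.3288
  D: x = 0.2009, y = 0.1406
  E: x = 0.3780, y = 0.0983

y_C = 0.3288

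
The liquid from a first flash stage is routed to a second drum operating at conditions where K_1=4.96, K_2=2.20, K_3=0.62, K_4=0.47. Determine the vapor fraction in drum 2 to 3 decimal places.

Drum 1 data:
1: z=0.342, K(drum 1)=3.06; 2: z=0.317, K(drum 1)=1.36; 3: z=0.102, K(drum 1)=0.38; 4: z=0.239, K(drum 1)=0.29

V/F (drum 2) = 0.517

Drum 1:
Rachford–Rice: g(ψ₁) = Σ zᵢ(Kᵢ−1)/(1+ψ₁(Kᵢ−1)) = 0.
Feasibility: ΣzᵢKᵢ = 1.586, Σzᵢ/Kᵢ = 1.437 — both > 1, two phases present.
Newton–Raphson from ψ₁ = 0.5:
  ψ₁ = 0.500: g = 0.0890, g' = -0.754 → ψ₁ = 0.618
  ψ₁ = 0.618: g = -0.0017, g' = -0.794 → ψ₁ = 0.616
Converged at ψ₁ = 0.616.
Drum-1 compositions:
  1: x = 0.151, y = 0.461
  2: x = 0.259, y = 0.353
  3: x = 0.165, y = 0.063
  4: x = 0.425, y = 0.123
Drum-2 feed = drum-1 liquid: z₂ = (0.1507, 0.2595, 0.1650, 0.4248).
Drum 2:
Rachford–Rice: g(ψ₂) = Σ zᵢ(Kᵢ−1)/(1+ψ₂(Kᵢ−1)) = 0.
Feasibility: ΣzᵢKᵢ = 1.620, Σzᵢ/Kᵢ = 1.318 — both > 1, two phases present.
Iterate (Newton) starting at ψ₂ = 0.5:
  ψ₂ = 0.500: g = 0.0112, g' = -0.669 → ψ₂ = 0.517
Converged at ψ₂ = 0.517.
  1: x = 0.049, y = 0.245
  2: x = 0.160, y = 0.352
  3: x = 0.205, y = 0.127
  4: x = 0.585, y = 0.275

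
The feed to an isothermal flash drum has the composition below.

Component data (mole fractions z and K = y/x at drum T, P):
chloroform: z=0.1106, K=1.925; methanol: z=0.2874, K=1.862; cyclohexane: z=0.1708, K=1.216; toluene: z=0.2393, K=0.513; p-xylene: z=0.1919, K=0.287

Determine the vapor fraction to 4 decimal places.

ψ = 0.3024

Iterate (Newton) starting at ψ = 0.52:
  ψ = 0.5200: g = -0.10020, g' = -0.4996 → ψ = 0.3194
  ψ = 0.3194: g = -0.00745, g' = -0.4378 → ψ = 0.3024
Converged at ψ = 0.3024.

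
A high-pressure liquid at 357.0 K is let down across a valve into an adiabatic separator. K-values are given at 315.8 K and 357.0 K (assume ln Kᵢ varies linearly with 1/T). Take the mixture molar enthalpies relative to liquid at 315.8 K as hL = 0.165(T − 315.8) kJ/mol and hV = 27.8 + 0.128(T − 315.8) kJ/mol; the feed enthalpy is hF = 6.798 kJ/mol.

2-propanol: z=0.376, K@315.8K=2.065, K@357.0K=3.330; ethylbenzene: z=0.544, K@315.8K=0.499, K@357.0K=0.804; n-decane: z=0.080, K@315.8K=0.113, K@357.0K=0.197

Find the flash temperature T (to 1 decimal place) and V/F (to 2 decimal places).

T = 321.5 K, V/F = 0.21

Adiabatic flash: solve Rachford–Rice at each trial T, then check hF = ψ·hV(T) + (1−ψ)·hL(T).
  T = 315.8 K: K = (2.065, 0.499, 0.113), RR gives ψ = 0.095, H_out = 2.641 kJ/mol
  T = 357.0 K: K = (3.330, 0.804, 0.197), RR gives ψ = 0.800, H_out = 27.811 kJ/mol
  T = 336.4 K: K = (2.661, 0.643, 0.152), RR gives ψ = 0.477, H_out = 16.305 kJ/mol
  T = 326.1 K: K = (2.354, 0.569, 0.132), RR gives ψ = 0.297, H_out = 9.852 kJ/mol
  T = 321.0 K: K = (2.208, 0.534, 0.122), RR gives ψ = 0.201, H_out = 6.419 kJ/mol
  T = 323.6 K: K = (2.282, 0.551, 0.127), RR gives ψ = 0.251, H_out = 8.196 kJ/mol
  T = 322.3 K: K = (2.245, 0.542, 0.125), RR gives ψ = 0.227, H_out = 7.316 kJ/mol
Linear interpolation between T = 321.0 (H_out = 6.419) and T = 322.3 (H_out = 7.316) on hF = 6.798 gives T ≈ 321.5 K, at which ψ = 0.21.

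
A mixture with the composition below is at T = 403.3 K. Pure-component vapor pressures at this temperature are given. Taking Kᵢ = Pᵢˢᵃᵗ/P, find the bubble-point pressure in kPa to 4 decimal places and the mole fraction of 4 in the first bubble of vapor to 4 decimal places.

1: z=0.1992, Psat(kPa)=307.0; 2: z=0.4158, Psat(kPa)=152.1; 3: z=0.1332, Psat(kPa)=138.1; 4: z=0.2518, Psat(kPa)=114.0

At the bubble point ψ → 0, so ΣzᵢKᵢ = 1 with Kᵢ = Pᵢˢᵃᵗ/P ⇒ P = ΣzᵢPᵢˢᵃᵗ.
P = 0.1992·307.0 + 0.4158·152.1 + 0.1332·138.1 + 0.2518·114.0 = 171.4977 kPa
yᵢ = zᵢPᵢˢᵃᵗ/P ⇒ y_4 = 0.2518·114.0/171.4977 = 0.1674

Pbub = 171.4977 kPa, y_4 = 0.1674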